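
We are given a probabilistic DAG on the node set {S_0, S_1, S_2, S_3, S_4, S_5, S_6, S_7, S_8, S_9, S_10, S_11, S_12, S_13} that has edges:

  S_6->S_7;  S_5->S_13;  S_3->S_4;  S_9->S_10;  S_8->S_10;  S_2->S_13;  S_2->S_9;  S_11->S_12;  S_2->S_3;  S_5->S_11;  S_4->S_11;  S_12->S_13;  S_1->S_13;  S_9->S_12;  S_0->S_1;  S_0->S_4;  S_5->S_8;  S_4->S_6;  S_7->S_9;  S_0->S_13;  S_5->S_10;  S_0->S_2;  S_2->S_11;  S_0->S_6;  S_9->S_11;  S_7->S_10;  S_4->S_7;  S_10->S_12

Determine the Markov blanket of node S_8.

{S_5, S_7, S_9, S_10}

By definition, MB(S_8) is built from S_8's parents, S_8's children, and the co-parents of S_8.
Children of S_8: S_10.
S_8's parents: S_5.
For each child, the remaining parents (spouses of S_8):
  S_10's other parents are S_5, S_7, S_9.
So the Markov blanket of S_8 is {S_5, S_7, S_9, S_10}.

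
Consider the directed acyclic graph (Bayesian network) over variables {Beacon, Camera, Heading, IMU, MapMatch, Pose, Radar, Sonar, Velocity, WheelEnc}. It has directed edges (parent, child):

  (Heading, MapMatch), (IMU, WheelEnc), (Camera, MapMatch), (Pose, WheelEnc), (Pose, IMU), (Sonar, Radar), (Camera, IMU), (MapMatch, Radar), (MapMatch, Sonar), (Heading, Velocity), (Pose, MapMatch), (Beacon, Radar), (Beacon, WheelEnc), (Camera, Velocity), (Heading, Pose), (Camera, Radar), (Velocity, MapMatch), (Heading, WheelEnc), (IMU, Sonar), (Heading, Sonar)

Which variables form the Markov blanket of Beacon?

Beacon's children: Radar, WheelEnc.
Parents of Beacon: none.
Other parents of Beacon's children:
  parents(WheelEnc) \ {Beacon} = {Heading, IMU, Pose}.
  Radar's other parents are Camera, MapMatch, Sonar.
So the Markov blanket of Beacon is {Camera, Heading, IMU, MapMatch, Pose, Radar, Sonar, WheelEnc}.

{Camera, Heading, IMU, MapMatch, Pose, Radar, Sonar, WheelEnc}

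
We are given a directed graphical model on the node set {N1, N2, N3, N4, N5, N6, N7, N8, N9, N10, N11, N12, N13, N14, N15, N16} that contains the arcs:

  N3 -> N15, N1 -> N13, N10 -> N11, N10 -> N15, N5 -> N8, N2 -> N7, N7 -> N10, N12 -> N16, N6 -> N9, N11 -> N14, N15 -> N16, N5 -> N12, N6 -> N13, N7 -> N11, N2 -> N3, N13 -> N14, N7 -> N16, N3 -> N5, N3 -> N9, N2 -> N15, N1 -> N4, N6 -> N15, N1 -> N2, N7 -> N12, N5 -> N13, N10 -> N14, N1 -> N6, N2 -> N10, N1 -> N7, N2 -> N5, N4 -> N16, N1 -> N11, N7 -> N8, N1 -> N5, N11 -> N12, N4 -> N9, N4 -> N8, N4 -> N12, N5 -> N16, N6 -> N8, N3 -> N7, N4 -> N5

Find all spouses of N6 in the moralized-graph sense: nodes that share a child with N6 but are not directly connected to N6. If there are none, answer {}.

{N2, N3, N4, N5, N7, N10}

Children of N6: N8, N9, N13, N15.
  N8: N4, N5, N7
  N9: N3, N4
  N13: N1, N5
  N15: N2, N3, N10
Excluding nodes already adjacent to N6 (N1, N8, N9, N13, N15), the co-parent-only contribution is {N2, N3, N4, N5, N7, N10}.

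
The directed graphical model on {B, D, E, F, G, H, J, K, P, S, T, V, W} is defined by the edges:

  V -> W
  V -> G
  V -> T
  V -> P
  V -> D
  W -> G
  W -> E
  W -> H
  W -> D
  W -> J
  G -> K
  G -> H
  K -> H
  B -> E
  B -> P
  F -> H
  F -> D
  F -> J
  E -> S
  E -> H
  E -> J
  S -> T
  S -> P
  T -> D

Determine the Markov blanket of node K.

Recall MB(v) = parents ∪ children ∪ spouses, where spouses are the other parents of v's children.
Pa(K) = {G}.
K has child H.
Parents of each child, excluding K:
  parents(H) \ {K} = {E, F, G, W}.
MB(K) = {E, F, G, H, W}.

{E, F, G, H, W}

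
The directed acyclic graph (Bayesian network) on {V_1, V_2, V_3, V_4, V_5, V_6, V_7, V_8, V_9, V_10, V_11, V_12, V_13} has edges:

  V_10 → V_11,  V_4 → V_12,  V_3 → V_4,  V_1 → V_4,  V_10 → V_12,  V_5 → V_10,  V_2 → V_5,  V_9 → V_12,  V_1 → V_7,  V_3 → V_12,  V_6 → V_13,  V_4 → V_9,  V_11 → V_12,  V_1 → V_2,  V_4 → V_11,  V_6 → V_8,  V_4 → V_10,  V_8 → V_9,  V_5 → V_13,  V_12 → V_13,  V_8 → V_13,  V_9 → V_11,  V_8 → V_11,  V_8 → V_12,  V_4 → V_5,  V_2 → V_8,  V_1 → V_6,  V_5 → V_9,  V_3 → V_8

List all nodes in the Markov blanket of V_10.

A node's Markov blanket = Pa ∪ Ch ∪ (parents of Ch other than the node itself).
Children of V_10: V_11, V_12.
V_10's parents: V_4, V_5.
For each child, the remaining parents (spouses of V_10):
  V_11 also has parents V_4, V_8, V_9.
  V_12 also has parents V_3, V_4, V_8, V_9, V_11.
Union: {V_4, V_5} ∪ {V_11, V_12} ∪ {V_3, V_4, V_8, V_9, V_11} = {V_3, V_4, V_5, V_8, V_9, V_11, V_12}.

{V_3, V_4, V_5, V_8, V_9, V_11, V_12}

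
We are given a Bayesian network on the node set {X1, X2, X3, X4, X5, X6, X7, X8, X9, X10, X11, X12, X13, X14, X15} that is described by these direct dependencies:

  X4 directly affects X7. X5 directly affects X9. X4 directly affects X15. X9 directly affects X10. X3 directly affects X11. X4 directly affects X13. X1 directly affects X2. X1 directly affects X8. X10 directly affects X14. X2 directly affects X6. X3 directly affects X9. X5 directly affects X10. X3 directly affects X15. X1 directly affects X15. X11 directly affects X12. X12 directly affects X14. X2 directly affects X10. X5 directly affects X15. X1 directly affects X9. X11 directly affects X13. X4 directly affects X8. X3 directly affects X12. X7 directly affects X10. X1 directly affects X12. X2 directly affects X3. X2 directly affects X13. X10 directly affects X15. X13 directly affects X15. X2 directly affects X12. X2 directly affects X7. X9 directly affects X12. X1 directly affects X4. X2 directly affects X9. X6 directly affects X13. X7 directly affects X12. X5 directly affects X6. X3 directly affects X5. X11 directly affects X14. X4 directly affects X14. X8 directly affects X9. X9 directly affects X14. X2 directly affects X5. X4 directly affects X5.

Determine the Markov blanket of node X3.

X3 has parent X2.
Children of X3: X5, X9, X11, X12, X15.
Other parents of X3's children:
  X5: X2, X4
  X9: X1, X2, X5, X8
  X11: —
  X12: X1, X2, X7, X9, X11
  X15: X1, X4, X5, X10, X13
So the Markov blanket of X3 is {X1, X2, X4, X5, X7, X8, X9, X10, X11, X12, X13, X15}.

{X1, X2, X4, X5, X7, X8, X9, X10, X11, X12, X13, X15}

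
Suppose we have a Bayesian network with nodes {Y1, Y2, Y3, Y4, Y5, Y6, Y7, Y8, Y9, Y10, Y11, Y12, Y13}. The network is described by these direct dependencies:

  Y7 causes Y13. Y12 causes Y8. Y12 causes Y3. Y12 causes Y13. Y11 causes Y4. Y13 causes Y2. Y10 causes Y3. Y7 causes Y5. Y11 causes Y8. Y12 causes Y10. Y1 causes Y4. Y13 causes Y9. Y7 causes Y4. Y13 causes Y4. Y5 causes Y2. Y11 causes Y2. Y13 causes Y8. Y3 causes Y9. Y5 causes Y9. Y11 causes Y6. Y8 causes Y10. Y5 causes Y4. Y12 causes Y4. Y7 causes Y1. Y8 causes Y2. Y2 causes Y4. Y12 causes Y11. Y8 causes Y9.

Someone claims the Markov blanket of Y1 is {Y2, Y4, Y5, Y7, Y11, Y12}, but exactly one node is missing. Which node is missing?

Parents of Y1: Y7.
Ch(Y1) = {Y4}.
For each child, the remaining parents (spouses of Y1):
  Y4: Y2, Y5, Y7, Y11, Y12, Y13
MB(Y1) = {Y2, Y4, Y5, Y7, Y11, Y12, Y13}.
Comparing with the claimed set, Y13 is missing.

Y13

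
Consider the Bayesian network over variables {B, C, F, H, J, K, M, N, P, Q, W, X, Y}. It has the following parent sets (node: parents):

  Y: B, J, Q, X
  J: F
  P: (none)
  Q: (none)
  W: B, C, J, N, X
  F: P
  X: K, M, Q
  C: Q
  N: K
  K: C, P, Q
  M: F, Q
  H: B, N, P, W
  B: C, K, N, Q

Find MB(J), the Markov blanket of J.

Parents of J: F.
J has children W, Y.
Parents of each child, excluding J:
  W: B, C, N, X
  Y: B, Q, X
Union: {F} ∪ {W, Y} ∪ {B, C, N, Q, X} = {B, C, F, N, Q, W, X, Y}.

{B, C, F, N, Q, W, X, Y}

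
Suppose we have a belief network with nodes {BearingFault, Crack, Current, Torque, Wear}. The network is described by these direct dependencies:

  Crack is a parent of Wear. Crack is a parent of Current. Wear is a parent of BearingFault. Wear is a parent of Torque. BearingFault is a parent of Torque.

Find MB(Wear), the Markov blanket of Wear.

{BearingFault, Crack, Torque}

The Markov blanket of a node is its parents, its children, and the other parents of its children.
Parents of Wear: Crack.
Wear has children BearingFault, Torque.
For each child, the remaining parents (spouses of Wear):
  BearingFault has no other parent.
  parents(Torque) \ {Wear} = {BearingFault}.
So the Markov blanket of Wear is {BearingFault, Crack, Torque}.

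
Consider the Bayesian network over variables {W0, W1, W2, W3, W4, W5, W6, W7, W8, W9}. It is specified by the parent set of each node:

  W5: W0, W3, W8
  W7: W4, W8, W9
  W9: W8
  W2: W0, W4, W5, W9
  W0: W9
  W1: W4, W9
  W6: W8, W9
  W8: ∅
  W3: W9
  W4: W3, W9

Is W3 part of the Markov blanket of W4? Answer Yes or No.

Yes

W3 is a parent of W4.
So W3 ∈ MB(W4).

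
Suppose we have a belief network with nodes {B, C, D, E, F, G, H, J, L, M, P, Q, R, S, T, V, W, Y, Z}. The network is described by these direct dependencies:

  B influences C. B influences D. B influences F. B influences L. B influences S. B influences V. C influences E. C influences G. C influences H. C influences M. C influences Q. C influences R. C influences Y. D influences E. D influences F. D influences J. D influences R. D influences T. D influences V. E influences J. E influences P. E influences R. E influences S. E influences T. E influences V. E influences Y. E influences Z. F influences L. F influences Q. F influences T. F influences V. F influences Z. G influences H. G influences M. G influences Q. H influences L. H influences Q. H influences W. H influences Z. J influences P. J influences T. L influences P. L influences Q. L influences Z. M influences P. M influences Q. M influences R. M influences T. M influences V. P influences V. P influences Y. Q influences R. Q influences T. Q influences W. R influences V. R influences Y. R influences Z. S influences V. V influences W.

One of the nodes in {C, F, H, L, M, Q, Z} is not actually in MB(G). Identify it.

Z

A node's Markov blanket = Pa ∪ Ch ∪ (parents of Ch other than the node itself).
G's parents: C.
Ch(G) = {H, M, Q}.
Co-parents of G (other parents of its children):
  H also has parent C.
  parents(M) \ {G} = {C}.
  Q also has parents C, F, H, L, M.
MB(G) = {C, F, H, L, M, Q}.
Z is neither a parent, child, nor co-parent of G, so it does not belong.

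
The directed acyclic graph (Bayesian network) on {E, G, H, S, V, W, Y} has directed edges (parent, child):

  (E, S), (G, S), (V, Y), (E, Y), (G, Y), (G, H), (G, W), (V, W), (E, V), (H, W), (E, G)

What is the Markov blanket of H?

{G, V, W}

Parents of H: G.
H's children: W.
Parents of each child, excluding H:
  W's other parents are G, V.
So the Markov blanket of H is {G, V, W}.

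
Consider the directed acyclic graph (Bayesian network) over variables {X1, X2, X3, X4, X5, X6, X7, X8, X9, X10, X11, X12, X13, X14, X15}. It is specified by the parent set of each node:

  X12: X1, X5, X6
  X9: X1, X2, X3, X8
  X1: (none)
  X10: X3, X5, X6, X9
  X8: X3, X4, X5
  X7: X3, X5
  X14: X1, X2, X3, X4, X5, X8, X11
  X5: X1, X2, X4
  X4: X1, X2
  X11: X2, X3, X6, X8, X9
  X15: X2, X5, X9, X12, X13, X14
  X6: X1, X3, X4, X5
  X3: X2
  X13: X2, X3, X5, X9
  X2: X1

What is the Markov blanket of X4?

By definition, MB(X4) is built from X4's parents, X4's children, and the co-parents of X4.
X4 has parents X1, X2.
X4's children: X5, X6, X8, X14.
Parents of each child, excluding X4:
  X5: X1, X2
  X6: X1, X3, X5
  X8: X3, X5
  X14: X1, X2, X3, X5, X8, X11
So the Markov blanket of X4 is {X1, X2, X3, X5, X6, X8, X11, X14}.

{X1, X2, X3, X5, X6, X8, X11, X14}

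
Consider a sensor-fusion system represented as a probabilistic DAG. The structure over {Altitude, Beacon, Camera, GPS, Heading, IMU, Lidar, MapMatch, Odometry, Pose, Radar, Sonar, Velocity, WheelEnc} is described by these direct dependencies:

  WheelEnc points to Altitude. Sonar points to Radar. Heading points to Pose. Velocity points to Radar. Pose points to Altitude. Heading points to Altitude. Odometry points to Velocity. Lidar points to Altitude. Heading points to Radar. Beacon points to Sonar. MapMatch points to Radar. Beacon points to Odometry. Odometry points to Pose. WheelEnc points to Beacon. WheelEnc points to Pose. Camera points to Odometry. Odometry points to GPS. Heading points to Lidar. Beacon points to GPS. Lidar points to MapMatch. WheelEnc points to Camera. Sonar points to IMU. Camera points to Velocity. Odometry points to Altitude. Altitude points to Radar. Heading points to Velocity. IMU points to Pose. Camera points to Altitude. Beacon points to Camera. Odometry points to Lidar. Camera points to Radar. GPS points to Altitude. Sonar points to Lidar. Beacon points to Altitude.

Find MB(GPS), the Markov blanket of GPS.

Recall MB(v) = parents ∪ children ∪ spouses, where spouses are the other parents of v's children.
Parents of GPS: Beacon, Odometry.
GPS's children: Altitude.
Other parents of GPS's children:
  Altitude: Beacon, Camera, Heading, Lidar, Odometry, Pose, WheelEnc
MB(GPS) = {Altitude, Beacon, Camera, Heading, Lidar, Odometry, Pose, WheelEnc}.

{Altitude, Beacon, Camera, Heading, Lidar, Odometry, Pose, WheelEnc}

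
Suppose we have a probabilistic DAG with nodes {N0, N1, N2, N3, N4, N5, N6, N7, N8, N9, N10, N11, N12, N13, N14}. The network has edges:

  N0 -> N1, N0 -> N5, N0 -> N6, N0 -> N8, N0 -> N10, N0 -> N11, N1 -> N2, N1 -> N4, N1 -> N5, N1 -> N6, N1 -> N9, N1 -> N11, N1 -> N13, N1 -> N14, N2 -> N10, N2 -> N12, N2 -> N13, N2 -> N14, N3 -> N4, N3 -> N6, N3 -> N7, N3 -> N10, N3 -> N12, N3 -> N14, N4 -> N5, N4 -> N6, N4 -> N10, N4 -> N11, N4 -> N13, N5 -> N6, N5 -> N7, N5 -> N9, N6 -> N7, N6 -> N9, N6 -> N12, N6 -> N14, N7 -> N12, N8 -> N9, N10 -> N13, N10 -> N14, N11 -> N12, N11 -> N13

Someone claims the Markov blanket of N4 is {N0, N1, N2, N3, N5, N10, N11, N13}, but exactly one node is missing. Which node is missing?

N6

Pa(N4) = {N1, N3}.
N4 has children N5, N6, N10, N11, N13.
Other parents of N4's children:
  N5 also has parents N0, N1.
  N6 also has parents N0, N1, N3, N5.
  N10's other parents are N0, N2, N3.
  parents(N11) \ {N4} = {N0, N1}.
  N13 also has parents N1, N2, N10, N11.
MB(N4) = {N0, N1, N2, N3, N5, N6, N10, N11, N13}.
Comparing with the claimed set, N6 is missing.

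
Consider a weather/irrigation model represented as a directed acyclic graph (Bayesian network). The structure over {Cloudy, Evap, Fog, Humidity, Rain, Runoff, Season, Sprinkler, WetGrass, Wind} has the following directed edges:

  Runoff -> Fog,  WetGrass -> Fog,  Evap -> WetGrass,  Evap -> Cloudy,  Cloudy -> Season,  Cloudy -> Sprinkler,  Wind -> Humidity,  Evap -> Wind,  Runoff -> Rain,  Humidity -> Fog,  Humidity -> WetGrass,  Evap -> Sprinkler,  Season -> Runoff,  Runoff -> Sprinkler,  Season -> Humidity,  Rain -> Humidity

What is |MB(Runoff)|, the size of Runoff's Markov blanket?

By definition, MB(Runoff) is built from Runoff's parents, Runoff's children, and the co-parents of Runoff.
Runoff has children Fog, Rain, Sprinkler.
Runoff has parent Season.
For each child, the remaining parents (spouses of Runoff):
  parents(Sprinkler) \ {Runoff} = {Cloudy, Evap}.
  Rain: no additional parents.
  Fog also has parents Humidity, WetGrass.
MB(Runoff) = {Cloudy, Evap, Fog, Humidity, Rain, Season, Sprinkler, WetGrass}, which has 8 nodes.

8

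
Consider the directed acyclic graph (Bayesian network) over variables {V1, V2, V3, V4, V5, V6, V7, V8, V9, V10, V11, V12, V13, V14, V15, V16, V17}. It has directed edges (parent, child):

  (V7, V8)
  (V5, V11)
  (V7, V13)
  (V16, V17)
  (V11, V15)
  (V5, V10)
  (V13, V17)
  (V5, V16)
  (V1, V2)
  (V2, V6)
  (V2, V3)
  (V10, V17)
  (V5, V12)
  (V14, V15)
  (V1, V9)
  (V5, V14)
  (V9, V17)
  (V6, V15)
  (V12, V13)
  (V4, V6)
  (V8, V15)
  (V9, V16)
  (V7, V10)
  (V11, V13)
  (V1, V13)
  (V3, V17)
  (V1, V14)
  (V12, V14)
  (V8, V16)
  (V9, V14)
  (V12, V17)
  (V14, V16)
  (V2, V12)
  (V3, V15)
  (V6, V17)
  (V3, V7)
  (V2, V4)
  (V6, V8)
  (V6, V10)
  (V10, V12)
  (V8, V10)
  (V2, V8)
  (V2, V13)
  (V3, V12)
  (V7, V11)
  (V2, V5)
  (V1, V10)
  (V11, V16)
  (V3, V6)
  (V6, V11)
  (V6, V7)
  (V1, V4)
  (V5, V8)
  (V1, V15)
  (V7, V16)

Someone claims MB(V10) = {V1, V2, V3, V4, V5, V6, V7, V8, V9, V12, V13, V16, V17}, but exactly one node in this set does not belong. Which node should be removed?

A node's Markov blanket = Pa ∪ Ch ∪ (parents of Ch other than the node itself).
Ch(V10) = {V12, V17}.
V10's parents: V1, V5, V6, V7, V8.
Other parents of V10's children:
  V12: V2, V3, V5
  V17: V3, V6, V9, V12, V13, V16
MB(V10) = {V1, V2, V3, V5, V6, V7, V8, V9, V12, V13, V16, V17}.
V4 is neither a parent, child, nor co-parent of V10, so it does not belong.

V4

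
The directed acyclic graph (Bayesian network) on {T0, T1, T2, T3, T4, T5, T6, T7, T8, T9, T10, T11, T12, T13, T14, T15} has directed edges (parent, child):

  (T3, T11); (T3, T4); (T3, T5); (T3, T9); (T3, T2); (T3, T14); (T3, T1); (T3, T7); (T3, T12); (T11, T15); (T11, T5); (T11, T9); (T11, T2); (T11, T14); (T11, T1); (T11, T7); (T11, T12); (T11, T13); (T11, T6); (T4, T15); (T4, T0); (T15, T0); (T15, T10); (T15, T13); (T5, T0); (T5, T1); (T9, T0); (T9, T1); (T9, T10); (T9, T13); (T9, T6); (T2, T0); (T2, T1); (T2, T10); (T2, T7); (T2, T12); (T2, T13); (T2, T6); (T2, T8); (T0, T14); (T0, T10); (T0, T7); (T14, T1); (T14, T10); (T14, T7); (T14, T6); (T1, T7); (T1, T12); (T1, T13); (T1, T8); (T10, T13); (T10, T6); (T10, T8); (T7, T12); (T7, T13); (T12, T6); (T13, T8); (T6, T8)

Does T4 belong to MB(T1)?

No

By definition, MB(T1) is built from T1's parents, T1's children, and the co-parents of T1.
Pa(T1) = {T2, T3, T5, T9, T11, T14}.
T1's children: T7, T8, T12, T13.
Co-parents of T1 (other parents of its children):
  T7's other parents are T0, T2, T3, T11, T14.
  T12 also has parents T2, T3, T7, T11.
  T13 also has parents T2, T7, T9, T10, T11, T15.
  T8 also has parents T2, T6, T10, T13.
MB(T1) = {T0, T2, T3, T5, T6, T7, T8, T9, T10, T11, T12, T13, T14, T15}; T4 is not in this set.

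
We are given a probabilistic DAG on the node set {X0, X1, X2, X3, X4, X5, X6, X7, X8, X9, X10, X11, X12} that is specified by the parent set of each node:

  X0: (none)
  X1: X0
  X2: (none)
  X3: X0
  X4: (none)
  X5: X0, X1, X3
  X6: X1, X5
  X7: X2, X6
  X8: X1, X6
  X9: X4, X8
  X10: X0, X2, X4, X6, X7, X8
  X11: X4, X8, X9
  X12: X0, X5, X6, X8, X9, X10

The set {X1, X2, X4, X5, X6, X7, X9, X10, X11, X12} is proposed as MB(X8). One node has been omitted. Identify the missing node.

Parents of X8: X1, X6.
X8's children: X9, X10, X11, X12.
Parents of each child, excluding X8:
  X9 also has parent X4.
  parents(X10) \ {X8} = {X0, X2, X4, X6, X7}.
  parents(X11) \ {X8} = {X4, X9}.
  X12 also has parents X0, X5, X6, X9, X10.
MB(X8) = {X0, X1, X2, X4, X5, X6, X7, X9, X10, X11, X12}.
Comparing with the claimed set, X0 is missing.

X0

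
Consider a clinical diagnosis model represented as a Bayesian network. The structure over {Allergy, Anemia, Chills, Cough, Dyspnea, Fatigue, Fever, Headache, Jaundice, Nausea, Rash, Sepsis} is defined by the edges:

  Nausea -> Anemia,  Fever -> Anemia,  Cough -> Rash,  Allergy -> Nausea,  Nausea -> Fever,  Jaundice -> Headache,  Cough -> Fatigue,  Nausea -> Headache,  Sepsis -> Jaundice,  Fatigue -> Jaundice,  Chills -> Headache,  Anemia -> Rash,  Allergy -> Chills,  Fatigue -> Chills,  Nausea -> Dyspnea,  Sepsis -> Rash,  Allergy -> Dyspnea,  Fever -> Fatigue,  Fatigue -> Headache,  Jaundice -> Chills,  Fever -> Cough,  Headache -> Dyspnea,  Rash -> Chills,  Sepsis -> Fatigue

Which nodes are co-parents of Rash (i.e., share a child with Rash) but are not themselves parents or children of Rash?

Children of Rash: Chills.
  Chills's other parents are Allergy, Fatigue, Jaundice.
Excluding nodes already adjacent to Rash (Anemia, Chills, Cough, Sepsis), the co-parent-only contribution is {Allergy, Fatigue, Jaundice}.

{Allergy, Fatigue, Jaundice}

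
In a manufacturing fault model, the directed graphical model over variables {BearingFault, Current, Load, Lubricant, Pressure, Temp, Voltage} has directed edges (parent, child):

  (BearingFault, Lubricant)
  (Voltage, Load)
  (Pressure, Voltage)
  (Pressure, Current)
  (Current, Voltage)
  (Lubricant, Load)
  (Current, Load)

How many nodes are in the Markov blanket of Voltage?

Voltage's parents: Current, Pressure.
Voltage's children: Load.
For each child, the remaining parents (spouses of Voltage):
  parents(Load) \ {Voltage} = {Current, Lubricant}.
MB(Voltage) = {Current, Load, Lubricant, Pressure}, which has 4 nodes.

4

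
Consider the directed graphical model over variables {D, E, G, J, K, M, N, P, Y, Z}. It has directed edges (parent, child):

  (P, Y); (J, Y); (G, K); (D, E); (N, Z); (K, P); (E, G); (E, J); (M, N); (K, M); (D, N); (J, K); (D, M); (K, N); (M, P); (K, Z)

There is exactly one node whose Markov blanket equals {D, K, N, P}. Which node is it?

The target node must have every member of {D, K, N, P} as a parent, child, or co-parent, and no others.
Parents of M: D, K; children: N, P; co-parents: D, K.
These exactly cover the given set, so the node is M.

M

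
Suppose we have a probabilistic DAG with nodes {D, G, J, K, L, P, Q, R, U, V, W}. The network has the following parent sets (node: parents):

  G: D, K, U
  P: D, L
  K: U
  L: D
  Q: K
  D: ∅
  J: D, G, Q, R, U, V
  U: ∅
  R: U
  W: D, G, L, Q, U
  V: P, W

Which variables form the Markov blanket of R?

Recall MB(v) = parents ∪ children ∪ spouses, where spouses are the other parents of v's children.
R has parent U.
R's children: J.
Co-parents of R (other parents of its children):
  J: D, G, Q, U, V
MB(R) = {D, G, J, Q, U, V}.

{D, G, J, Q, U, V}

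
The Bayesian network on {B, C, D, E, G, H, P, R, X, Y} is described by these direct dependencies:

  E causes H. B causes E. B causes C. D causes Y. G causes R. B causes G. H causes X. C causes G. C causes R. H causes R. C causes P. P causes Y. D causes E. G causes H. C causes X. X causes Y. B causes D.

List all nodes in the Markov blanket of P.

{C, D, X, Y}

A node's Markov blanket = Pa ∪ Ch ∪ (parents of Ch other than the node itself).
Ch(P) = {Y}.
P's parents: C.
For each child, the remaining parents (spouses of P):
  Y also has parents D, X.
Union: {C} ∪ {Y} ∪ {D, X} = {C, D, X, Y}.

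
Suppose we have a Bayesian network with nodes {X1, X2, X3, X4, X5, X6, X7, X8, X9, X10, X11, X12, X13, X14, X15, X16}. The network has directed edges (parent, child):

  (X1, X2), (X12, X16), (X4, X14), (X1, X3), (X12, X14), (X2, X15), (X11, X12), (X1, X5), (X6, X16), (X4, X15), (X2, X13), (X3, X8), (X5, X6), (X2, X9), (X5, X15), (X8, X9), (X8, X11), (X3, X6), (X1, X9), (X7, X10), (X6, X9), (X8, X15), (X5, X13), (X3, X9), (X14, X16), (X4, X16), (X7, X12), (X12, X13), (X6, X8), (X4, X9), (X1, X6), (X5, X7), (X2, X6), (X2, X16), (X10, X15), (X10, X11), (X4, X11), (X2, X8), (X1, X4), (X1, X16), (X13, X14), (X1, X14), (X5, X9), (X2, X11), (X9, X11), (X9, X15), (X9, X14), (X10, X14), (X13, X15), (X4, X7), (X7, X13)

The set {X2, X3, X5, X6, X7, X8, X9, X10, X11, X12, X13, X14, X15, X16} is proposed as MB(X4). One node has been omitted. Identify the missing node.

Parents of X4: X1.
X4 has children X7, X9, X11, X14, X15, X16.
Parents of each child, excluding X4:
  X7: X5
  X9: X1, X2, X3, X5, X6, X8
  X11: X2, X8, X9, X10
  X14: X1, X9, X10, X12, X13
  X15: X2, X5, X8, X9, X10, X13
  X16: X1, X2, X6, X12, X14
MB(X4) = {X1, X2, X3, X5, X6, X7, X8, X9, X10, X11, X12, X13, X14, X15, X16}.
Comparing with the claimed set, X1 is missing.

X1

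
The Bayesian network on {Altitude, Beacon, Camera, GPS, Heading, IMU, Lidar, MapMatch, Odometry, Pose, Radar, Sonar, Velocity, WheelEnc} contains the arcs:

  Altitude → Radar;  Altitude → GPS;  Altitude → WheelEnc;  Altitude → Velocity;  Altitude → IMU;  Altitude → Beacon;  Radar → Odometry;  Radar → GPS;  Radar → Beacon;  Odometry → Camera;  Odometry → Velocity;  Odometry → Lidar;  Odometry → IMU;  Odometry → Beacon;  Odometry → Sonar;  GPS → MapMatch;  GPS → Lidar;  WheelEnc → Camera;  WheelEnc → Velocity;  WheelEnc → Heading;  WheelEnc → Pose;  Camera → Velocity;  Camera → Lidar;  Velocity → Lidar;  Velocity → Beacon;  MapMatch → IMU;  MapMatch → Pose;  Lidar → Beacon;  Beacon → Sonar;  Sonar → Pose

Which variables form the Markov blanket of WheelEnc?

{Altitude, Camera, Heading, MapMatch, Odometry, Pose, Sonar, Velocity}

Ch(WheelEnc) = {Camera, Heading, Pose, Velocity}.
Parents of WheelEnc: Altitude.
Other parents of WheelEnc's children:
  parents(Camera) \ {WheelEnc} = {Odometry}.
  Velocity's other parents are Altitude, Camera, Odometry.
  Heading: no additional parents.
  Pose's other parents are MapMatch, Sonar.
Taking the union gives {Altitude, Camera, Heading, MapMatch, Odometry, Pose, Sonar, Velocity}.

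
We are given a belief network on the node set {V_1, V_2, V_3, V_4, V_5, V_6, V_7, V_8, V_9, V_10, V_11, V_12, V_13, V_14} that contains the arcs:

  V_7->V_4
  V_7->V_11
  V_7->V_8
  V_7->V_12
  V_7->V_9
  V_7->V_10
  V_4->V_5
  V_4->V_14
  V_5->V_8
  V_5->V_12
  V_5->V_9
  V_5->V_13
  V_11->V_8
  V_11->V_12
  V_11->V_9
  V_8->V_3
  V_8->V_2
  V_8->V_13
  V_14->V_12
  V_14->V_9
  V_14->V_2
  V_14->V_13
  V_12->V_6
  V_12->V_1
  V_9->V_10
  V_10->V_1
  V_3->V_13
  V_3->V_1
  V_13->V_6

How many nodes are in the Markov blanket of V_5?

A node's Markov blanket = Pa ∪ Ch ∪ (parents of Ch other than the node itself).
V_5's parents: V_4.
V_5 has children V_8, V_9, V_12, V_13.
Other parents of V_5's children:
  V_8 also has parents V_7, V_11.
  V_12 also has parents V_7, V_11, V_14.
  parents(V_9) \ {V_5} = {V_7, V_11, V_14}.
  V_13's other parents are V_3, V_8, V_14.
MB(V_5) = {V_3, V_4, V_7, V_8, V_9, V_11, V_12, V_13, V_14}, which has 9 nodes.

9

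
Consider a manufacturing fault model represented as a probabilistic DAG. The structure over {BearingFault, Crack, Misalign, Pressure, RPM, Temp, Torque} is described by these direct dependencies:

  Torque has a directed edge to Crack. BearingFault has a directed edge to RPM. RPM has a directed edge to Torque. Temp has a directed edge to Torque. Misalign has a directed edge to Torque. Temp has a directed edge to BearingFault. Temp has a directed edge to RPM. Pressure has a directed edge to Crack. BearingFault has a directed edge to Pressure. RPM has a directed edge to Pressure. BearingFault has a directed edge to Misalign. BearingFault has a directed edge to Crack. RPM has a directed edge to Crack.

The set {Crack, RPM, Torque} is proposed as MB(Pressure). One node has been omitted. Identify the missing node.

Pressure has parents BearingFault, RPM.
Pressure's children: Crack.
For each child, the remaining parents (spouses of Pressure):
  Crack's other parents are BearingFault, RPM, Torque.
MB(Pressure) = {BearingFault, Crack, RPM, Torque}.
Comparing with the claimed set, BearingFault is missing.

BearingFault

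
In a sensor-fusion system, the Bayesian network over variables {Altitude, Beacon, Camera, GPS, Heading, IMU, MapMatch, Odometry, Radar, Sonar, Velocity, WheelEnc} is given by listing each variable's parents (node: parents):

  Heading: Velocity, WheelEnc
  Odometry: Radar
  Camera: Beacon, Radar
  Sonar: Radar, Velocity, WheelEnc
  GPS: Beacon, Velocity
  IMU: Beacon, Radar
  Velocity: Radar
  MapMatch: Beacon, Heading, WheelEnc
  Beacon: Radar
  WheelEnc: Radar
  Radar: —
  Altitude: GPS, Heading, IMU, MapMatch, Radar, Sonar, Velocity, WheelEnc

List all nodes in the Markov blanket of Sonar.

{Altitude, GPS, Heading, IMU, MapMatch, Radar, Velocity, WheelEnc}

The Markov blanket of a node is its parents, its children, and the other parents of its children.
Sonar has child Altitude.
Parents of Sonar: Radar, Velocity, WheelEnc.
Other parents of Sonar's children:
  parents(Altitude) \ {Sonar} = {GPS, Heading, IMU, MapMatch, Radar, Velocity, WheelEnc}.
So the Markov blanket of Sonar is {Altitude, GPS, Heading, IMU, MapMatch, Radar, Velocity, WheelEnc}.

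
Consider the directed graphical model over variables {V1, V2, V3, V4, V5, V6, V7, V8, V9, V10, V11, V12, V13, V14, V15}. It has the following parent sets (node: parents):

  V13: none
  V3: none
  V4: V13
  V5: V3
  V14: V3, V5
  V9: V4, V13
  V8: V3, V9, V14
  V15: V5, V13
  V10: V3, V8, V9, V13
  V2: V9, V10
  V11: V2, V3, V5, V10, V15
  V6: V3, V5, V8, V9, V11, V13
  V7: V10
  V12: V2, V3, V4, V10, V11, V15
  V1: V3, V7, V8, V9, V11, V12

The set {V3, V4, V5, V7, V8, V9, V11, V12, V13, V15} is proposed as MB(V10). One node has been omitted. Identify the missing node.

V2

V10's children: V2, V7, V11, V12.
V10's parents: V3, V8, V9, V13.
Co-parents of V10 (other parents of its children):
  parents(V2) \ {V10} = {V9}.
  V11 also has parents V2, V3, V5, V15.
  V7: no additional parents.
  parents(V12) \ {V10} = {V2, V3, V4, V11, V15}.
MB(V10) = {V2, V3, V4, V5, V7, V8, V9, V11, V12, V13, V15}.
Comparing with the claimed set, V2 is missing.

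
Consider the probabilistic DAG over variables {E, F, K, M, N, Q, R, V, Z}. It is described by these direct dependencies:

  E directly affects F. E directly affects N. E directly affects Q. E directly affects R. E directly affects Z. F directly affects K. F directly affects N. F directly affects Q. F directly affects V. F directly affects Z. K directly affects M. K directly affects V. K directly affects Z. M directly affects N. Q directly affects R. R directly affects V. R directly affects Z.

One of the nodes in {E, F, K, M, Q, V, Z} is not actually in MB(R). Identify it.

M

Recall MB(v) = parents ∪ children ∪ spouses, where spouses are the other parents of v's children.
R's parents: E, Q.
Ch(R) = {V, Z}.
For each child, the remaining parents (spouses of R):
  V also has parents F, K.
  Z also has parents E, F, K.
MB(R) = {E, F, K, Q, V, Z}.
M is neither a parent, child, nor co-parent of R, so it does not belong.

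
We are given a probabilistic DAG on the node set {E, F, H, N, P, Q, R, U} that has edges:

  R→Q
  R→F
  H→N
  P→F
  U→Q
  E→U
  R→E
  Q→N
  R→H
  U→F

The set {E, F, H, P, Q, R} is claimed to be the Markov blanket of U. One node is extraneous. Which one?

H

A node's Markov blanket = Pa ∪ Ch ∪ (parents of Ch other than the node itself).
Pa(U) = {E}.
U's children: F, Q.
Co-parents of U (other parents of its children):
  Q: R
  F: P, R
MB(U) = {E, F, P, Q, R}.
H is neither a parent, child, nor co-parent of U, so it does not belong.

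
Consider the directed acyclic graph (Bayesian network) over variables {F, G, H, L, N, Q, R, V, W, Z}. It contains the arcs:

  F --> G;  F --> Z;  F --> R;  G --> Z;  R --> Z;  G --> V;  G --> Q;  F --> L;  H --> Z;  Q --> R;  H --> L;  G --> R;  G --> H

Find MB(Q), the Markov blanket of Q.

Pa(Q) = {G}.
Q's children: R.
For each child, the remaining parents (spouses of Q):
  R: F, G
Taking the union gives {F, G, R}.

{F, G, R}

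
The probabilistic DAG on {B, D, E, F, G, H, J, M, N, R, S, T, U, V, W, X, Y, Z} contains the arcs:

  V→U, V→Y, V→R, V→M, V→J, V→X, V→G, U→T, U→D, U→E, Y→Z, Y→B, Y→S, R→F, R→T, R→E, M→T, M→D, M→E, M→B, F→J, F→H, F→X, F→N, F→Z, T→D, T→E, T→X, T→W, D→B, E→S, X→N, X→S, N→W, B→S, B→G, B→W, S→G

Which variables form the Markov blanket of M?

Pa(M) = {V}.
Children of M: B, D, E, T.
Co-parents of M (other parents of its children):
  T: R, U
  D: T, U
  E: R, T, U
  B: D, Y
Union: {V} ∪ {B, D, E, T} ∪ {D, R, T, U, Y} = {B, D, E, R, T, U, V, Y}.

{B, D, E, R, T, U, V, Y}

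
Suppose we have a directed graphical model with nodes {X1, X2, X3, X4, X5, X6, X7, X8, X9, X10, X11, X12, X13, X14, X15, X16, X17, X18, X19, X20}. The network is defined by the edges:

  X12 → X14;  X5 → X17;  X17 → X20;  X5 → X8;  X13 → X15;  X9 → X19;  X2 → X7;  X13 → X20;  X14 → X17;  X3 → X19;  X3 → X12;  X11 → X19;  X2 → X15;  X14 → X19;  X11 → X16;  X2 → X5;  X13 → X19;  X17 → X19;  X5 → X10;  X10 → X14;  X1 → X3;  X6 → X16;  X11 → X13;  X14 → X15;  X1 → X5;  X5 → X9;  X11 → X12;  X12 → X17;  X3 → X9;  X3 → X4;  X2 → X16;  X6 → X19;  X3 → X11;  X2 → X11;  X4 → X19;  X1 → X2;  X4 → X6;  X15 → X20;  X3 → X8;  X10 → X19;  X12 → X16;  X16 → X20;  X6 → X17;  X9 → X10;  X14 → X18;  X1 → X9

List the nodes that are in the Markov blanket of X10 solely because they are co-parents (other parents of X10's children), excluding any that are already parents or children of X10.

{X3, X4, X6, X11, X12, X13, X17}

Children of X10: X14, X19.
  X14: X12
  X19: X3, X4, X6, X9, X11, X13, X14, X17
Excluding nodes already adjacent to X10 (X5, X9, X14, X19), the co-parent-only contribution is {X3, X4, X6, X11, X12, X13, X17}.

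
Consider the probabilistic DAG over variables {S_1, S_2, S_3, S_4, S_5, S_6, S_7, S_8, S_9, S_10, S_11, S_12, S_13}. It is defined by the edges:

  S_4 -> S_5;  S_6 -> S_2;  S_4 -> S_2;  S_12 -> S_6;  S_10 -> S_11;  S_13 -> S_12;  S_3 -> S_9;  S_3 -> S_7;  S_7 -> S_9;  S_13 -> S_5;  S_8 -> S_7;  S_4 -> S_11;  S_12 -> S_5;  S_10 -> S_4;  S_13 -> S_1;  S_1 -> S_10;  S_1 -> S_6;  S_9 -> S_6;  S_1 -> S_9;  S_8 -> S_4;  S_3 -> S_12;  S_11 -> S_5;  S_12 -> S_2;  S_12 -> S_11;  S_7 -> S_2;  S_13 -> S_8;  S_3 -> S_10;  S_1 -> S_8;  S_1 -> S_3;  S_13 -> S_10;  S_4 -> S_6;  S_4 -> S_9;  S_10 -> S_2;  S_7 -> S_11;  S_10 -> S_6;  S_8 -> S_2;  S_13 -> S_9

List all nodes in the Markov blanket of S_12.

A node's Markov blanket = Pa ∪ Ch ∪ (parents of Ch other than the node itself).
Ch(S_12) = {S_2, S_5, S_6, S_11}.
S_12 has parents S_3, S_13.
Co-parents of S_12 (other parents of its children):
  S_11's other parents are S_4, S_7, S_10.
  S_6 also has parents S_1, S_4, S_9, S_10.
  S_2's other parents are S_4, S_6, S_7, S_8, S_10.
  S_5's other parents are S_4, S_11, S_13.
So the Markov blanket of S_12 is {S_1, S_2, S_3, S_4, S_5, S_6, S_7, S_8, S_9, S_10, S_11, S_13}.

{S_1, S_2, S_3, S_4, S_5, S_6, S_7, S_8, S_9, S_10, S_11, S_13}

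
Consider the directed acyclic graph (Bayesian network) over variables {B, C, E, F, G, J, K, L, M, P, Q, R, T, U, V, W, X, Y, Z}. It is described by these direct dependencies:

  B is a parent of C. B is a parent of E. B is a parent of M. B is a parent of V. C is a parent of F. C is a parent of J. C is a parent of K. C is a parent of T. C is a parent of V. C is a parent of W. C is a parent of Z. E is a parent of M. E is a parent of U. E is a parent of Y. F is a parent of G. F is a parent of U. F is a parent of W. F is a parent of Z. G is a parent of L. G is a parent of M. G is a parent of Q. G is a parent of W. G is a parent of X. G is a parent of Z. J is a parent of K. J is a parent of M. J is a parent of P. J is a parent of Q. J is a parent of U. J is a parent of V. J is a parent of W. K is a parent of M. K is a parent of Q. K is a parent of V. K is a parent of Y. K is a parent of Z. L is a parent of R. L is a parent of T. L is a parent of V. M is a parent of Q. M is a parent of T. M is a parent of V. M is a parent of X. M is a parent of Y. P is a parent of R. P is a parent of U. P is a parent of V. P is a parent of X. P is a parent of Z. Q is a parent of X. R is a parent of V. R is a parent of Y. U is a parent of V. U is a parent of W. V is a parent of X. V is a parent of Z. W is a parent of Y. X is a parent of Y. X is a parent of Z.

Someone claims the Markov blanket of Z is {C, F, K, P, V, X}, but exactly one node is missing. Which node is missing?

G

Parents of Z: C, F, G, K, P, V, X.
Z has no children.
Z has no children, so there are no co-parents.
MB(Z) = {C, F, G, K, P, V, X}.
Comparing with the claimed set, G is missing.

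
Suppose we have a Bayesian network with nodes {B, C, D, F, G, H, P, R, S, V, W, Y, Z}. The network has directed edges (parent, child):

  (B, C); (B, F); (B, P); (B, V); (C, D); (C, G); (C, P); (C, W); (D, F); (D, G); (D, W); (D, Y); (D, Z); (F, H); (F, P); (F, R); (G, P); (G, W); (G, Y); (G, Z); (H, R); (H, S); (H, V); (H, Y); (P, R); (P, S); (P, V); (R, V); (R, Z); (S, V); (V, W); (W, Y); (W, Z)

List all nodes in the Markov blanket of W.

By definition, MB(W) is built from W's parents, W's children, and the co-parents of W.
Parents of W: C, D, G, V.
Ch(W) = {Y, Z}.
Parents of each child, excluding W:
  Y: D, G, H
  Z: D, G, R
Union: {C, D, G, V} ∪ {Y, Z} ∪ {D, G, H, R} = {C, D, G, H, R, V, Y, Z}.

{C, D, G, H, R, V, Y, Z}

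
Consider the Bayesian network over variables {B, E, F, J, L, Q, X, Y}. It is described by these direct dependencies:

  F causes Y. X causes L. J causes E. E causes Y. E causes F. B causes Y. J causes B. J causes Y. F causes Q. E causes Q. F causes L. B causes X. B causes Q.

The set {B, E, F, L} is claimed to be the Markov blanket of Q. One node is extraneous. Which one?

L

Recall MB(v) = parents ∪ children ∪ spouses, where spouses are the other parents of v's children.
Q's parents: B, E, F.
Ch(Q) = {}.
Q has no children, so there are no co-parents.
MB(Q) = {B, E, F}.
L is neither a parent, child, nor co-parent of Q, so it does not belong.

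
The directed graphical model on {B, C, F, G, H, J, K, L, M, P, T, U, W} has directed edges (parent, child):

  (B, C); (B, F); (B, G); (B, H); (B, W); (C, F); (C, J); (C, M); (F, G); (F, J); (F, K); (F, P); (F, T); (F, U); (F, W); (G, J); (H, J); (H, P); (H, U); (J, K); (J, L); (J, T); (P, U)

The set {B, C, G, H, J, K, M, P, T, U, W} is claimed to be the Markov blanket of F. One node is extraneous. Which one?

M

Recall MB(v) = parents ∪ children ∪ spouses, where spouses are the other parents of v's children.
Pa(F) = {B, C}.
F's children: G, J, K, P, T, U, W.
Other parents of F's children:
  G also has parent B.
  J also has parents C, G, H.
  parents(K) \ {F} = {J}.
  P also has parent H.
  parents(T) \ {F} = {J}.
  parents(U) \ {F} = {H, P}.
  parents(W) \ {F} = {B}.
MB(F) = {B, C, G, H, J, K, P, T, U, W}.
M is neither a parent, child, nor co-parent of F, so it does not belong.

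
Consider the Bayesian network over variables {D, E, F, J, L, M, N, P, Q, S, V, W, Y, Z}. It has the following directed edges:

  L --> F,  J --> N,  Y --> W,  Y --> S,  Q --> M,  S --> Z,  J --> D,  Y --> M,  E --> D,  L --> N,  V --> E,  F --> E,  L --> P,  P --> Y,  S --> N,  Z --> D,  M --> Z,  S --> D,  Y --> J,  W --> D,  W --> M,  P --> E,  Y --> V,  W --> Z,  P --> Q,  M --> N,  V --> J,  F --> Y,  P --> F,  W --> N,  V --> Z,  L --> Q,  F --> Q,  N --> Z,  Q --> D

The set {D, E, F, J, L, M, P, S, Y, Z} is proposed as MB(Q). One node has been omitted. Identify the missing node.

W

Pa(Q) = {F, L, P}.
Children of Q: D, M.
Other parents of Q's children:
  M: W, Y
  D: E, J, S, W, Z
MB(Q) = {D, E, F, J, L, M, P, S, W, Y, Z}.
Comparing with the claimed set, W is missing.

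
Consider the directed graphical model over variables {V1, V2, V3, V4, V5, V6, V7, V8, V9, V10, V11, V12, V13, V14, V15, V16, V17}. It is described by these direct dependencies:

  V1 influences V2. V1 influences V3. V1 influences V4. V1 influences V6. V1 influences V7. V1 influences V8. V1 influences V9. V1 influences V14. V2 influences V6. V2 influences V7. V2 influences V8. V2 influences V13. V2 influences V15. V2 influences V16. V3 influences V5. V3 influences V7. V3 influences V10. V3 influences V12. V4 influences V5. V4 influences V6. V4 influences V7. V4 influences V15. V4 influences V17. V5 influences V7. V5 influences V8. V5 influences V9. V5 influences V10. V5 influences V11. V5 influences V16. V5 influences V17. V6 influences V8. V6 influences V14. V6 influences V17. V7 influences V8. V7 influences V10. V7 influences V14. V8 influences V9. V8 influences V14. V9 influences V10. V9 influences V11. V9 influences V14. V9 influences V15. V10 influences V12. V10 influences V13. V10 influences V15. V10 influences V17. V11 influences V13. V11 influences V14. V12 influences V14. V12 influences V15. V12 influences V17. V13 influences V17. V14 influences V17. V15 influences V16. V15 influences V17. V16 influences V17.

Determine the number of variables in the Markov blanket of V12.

16

The Markov blanket of a node is its parents, its children, and the other parents of its children.
V12 has parents V3, V10.
V12's children: V14, V15, V17.
Other parents of V12's children:
  V14's other parents are V1, V6, V7, V8, V9, V11.
  V15 also has parents V2, V4, V9, V10.
  V17's other parents are V4, V5, V6, V10, V13, V14, V15, V16.
MB(V12) = {V1, V2, V3, V4, V5, V6, V7, V8, V9, V10, V11, V13, V14, V15, V16, V17}, which has 16 nodes.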